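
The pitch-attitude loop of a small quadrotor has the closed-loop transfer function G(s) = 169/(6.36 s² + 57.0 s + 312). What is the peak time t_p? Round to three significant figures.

Dividing through by 6.36: denominator becomes s² + 8.962 s + 49.06.
So ω_n = √49.06 = 7.00 rad/s and ζ = 8.962/(2·7.00) = 0.640.
ω_d = 7.00·√(1 − 0.640²) = 5.38 rad/s. t_p = π/ω_d = 0.584 s.

t_p ≈ 0.584 s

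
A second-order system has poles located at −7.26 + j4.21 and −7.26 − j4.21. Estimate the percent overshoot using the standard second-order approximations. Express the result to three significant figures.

%OS ≈ 0.444%

The poles are at −σ ± jω_d with σ = 7.26 and ω_d = 4.21, so ω_n = √(σ²+ω_d²) = 8.39 rad/s and ζ = σ/ω_n = 0.865.
%OS = 100·exp(−πζ/√(1−ζ²)) = 0.444%.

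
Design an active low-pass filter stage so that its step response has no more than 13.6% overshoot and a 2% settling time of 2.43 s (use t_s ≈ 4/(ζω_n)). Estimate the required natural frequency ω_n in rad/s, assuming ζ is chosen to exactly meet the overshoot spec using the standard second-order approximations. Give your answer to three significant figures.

ω_n ≈ 3.07 rad/s

Inverting the overshoot relation: ζ = |ln 0.136|/√(π² + ln²0.136) = 0.536.
Then ω_n = 4/(ζ t_s) = 4/(0.536 × 2.43) = 3.07 rad/s.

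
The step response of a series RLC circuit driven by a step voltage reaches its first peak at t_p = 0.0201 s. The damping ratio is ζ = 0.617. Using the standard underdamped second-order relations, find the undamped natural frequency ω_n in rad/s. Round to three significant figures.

ω_n ≈ 199 rad/s

Peak time t_p = π/ω_d, so ω_d = π/t_p = π/0.0201 = 156 rad/s.
ω_n = ω_d/√(1−ζ²) = 156/√0.619 = 199 rad/s.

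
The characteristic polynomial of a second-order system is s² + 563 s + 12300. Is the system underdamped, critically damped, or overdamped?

a² − 4b = 270000 > 0 (two distinct real roots); the system is overdamped.

overdamped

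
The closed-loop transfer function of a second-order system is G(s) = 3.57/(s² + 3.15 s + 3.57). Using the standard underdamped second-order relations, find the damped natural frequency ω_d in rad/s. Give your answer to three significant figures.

Matching coefficients with s² + 2ζω_n s + ω_n² gives ω_n² = 3.57 ⇒ ω_n = 1.89 rad/s, and ζ = 3.15/(2ω_n) = 0.834.
The damped frequency ω_d = ω_n√(1−ζ²) = 1.04 rad/s.

ω_d ≈ 1.04 rad/s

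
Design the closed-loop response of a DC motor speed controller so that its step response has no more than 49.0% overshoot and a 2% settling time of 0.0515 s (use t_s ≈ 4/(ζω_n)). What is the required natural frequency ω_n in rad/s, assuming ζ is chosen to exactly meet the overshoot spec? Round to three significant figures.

ω_n ≈ 351 rad/s

From %OS = 100·exp(−πζ/√(1−ζ²)), invert to get ζ = −ln(OS)/√(π² + ln²(OS)) with OS = 0.490.
−ln 0.490 = 0.7133, so ζ = 0.7133/√(π² + 0.5089) = 0.221.
Then ω_n = 4/(ζ t_s) = 4/(0.221 × 0.0515) = 351 rad/s.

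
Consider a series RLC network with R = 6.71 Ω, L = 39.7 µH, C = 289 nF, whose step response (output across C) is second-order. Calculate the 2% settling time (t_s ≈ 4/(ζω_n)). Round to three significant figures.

t_s ≈ 0.0000473 s

For a series RLC circuit (capacitor voltage as output), ω_n = 1/√(LC) = 1/√(39.7 µH · 289 nF) = 295000 rad/s.
ζ = (R/2)·√(C/L) = (6.71/2)·√(289 nF/39.7 µH) = 0.286.
t_s ≈ 4/(ζω_n) = 0.0000473 s.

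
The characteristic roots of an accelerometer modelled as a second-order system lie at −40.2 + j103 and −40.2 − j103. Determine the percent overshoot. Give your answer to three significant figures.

With σ = 40.2, ω_d = 103: ω_n = √(σ²+ω_d²) = 111 rad/s, ζ = σ/ω_n = 0.364.
%OS = 100 e^{−πζ/√(1−ζ²)} with ζ = 0.364 gives 29.3%.

%OS ≈ 29.3%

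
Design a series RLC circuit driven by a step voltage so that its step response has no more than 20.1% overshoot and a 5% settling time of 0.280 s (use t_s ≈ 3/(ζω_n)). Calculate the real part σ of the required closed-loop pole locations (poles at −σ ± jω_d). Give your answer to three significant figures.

The settling-time spec alone fixes σ = ζω_n = 3/t_s = 3/0.280 = 10.7.
(Overshoot then fixes ζ = 0.455 and hence ω_d = σ·√(1−ζ²)/ζ = 21.0 rad/s.)

σ ≈ 10.7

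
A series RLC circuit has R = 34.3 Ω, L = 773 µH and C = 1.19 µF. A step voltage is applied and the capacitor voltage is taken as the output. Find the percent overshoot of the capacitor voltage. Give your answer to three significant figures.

%OS ≈ 5.74%

For a series RLC circuit (capacitor voltage as output), ω_n = 1/√(LC) = 1/√(773 µH · 1.19 µF) = 33000 rad/s.
ζ = (R/2)·√(C/L) = (34.3/2)·√(1.19 µF/773 µH) = 0.673.
%OS = 100 e^{−πζ/√(1−ζ²)} with ζ = 0.673 gives 5.74%.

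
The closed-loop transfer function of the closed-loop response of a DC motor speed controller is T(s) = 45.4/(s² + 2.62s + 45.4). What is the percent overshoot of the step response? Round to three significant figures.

%OS ≈ 53.7%

ω_n = √45.4 = 6.74 rad/s; ζ = 2.62/(2·6.74) = 0.194.
Overshoot: exp(−π·0.194/√(1−0.194²)) = 0.537, i.e. 53.7%.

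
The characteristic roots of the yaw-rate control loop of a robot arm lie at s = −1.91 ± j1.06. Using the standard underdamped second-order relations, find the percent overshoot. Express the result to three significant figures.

|pole| = ω_n = √(1.91² + 1.06²) = 2.18 rad/s; ζ = cos θ = σ/ω_n = 0.874.
%OS = 100·exp(−πζ/√(1−ζ²)) = 0.348%.

%OS ≈ 0.348%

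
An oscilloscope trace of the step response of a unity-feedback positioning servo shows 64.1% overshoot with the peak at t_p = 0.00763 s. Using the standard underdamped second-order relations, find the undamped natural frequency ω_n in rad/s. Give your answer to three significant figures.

ω_n ≈ 416 rad/s

The overshoot fixes ζ = −ln(OS)/√(π²+ln²(OS)) = 0.140.
t_p = π/ω_d ⇒ ω_d = 412 rad/s; then ω_n = ω_d/√(1−ζ²) = 416 rad/s.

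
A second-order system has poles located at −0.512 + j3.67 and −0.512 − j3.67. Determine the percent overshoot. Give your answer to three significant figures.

|pole| = ω_n = √(0.512² + 3.67²) = 3.71 rad/s; ζ = cos θ = σ/ω_n = 0.138.
%OS = 100 e^{−πζ/√(1−ζ²)} with ζ = 0.138 gives 64.5%.

%OS ≈ 64.5%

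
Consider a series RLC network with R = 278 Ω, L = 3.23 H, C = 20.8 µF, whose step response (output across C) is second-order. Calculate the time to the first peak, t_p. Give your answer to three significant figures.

t_p ≈ 0.0275 s

For a series RLC circuit (capacitor voltage as output), ω_n = 1/√(LC) = 1/√(3.23 H · 20.8 µF) = 122 rad/s.
ζ = (R/2)·√(C/L) = (278/2)·√(20.8 µF/3.23 H) = 0.353.
ω_d = 122·√(1 − 0.353²) = 114 rad/s. t_p = π/ω_d = 0.0275 s.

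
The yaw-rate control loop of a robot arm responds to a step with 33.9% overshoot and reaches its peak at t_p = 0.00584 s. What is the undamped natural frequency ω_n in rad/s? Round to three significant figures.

The overshoot fixes ζ = −ln(OS)/√(π²+ln²(OS)) = 0.326.
From t_p = π/ω_d, ω_d = π/0.00584 = 538 rad/s, so ω_n = ω_d/√(1−ζ²) = 569 rad/s.

ω_n ≈ 569 rad/s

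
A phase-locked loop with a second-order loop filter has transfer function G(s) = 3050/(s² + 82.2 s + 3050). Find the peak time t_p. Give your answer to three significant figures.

Comparing the denominator to s² + 2ζω_n s + ω_n²: ω_n = √3050 = 55.2 rad/s, and 2ζω_n = 82.2 so ζ = 82.2/(2·55.2) = 0.744.
ω_d = 55.2·√(1 − 0.744²) = 36.9 rad/s. Then t_p = π/ω_d = 0.0852 s.

t_p ≈ 0.0852 s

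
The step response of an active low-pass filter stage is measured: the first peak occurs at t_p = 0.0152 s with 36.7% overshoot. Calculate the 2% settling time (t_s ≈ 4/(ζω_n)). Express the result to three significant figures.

t_s ≈ 0.0607 s

The overshoot fixes ζ = −ln(OS)/√(π²+ln²(OS)) = 0.304.
From t_p = π/ω_d, ω_d = π/0.0152 = 207 rad/s, so ω_n = ω_d/√(1−ζ²) = 217 rad/s.
t_s ≈ 4/(ζω_n) = 4/(0.304·217) = 0.0607 s.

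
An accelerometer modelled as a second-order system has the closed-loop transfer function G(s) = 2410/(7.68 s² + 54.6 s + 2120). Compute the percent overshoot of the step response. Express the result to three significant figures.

%OS ≈ 50.3%

Dividing through by 7.68: denominator becomes s² + 7.109 s + 276.0.
So ω_n = √276.0 = 16.6 rad/s and ζ = 7.109/(2·16.6) = 0.214.
%OS = 100 e^{−πζ/√(1−ζ²)} with ζ = 0.214 gives 50.3%.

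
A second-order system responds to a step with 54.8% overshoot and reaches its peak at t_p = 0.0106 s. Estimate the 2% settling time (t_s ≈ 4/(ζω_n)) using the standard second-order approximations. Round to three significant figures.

t_s ≈ 0.0705 s

The overshoot fixes ζ = −ln(OS)/√(π²+ln²(OS)) = 0.188.
t_p = π/ω_d ⇒ ω_d = 296 rad/s; then ω_n = ω_d/√(1−ζ²) = 302 rad/s.
t_s ≈ 4/(ζω_n) = 4/(0.188·302) = 0.0705 s.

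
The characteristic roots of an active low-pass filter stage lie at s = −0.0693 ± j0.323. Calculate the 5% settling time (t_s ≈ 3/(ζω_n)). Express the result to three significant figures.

For poles at −σ ± jω_d, ζω_n = σ = 0.0693, so t_s ≈ 3/σ = 43.3 s.

t_s ≈ 43.3 s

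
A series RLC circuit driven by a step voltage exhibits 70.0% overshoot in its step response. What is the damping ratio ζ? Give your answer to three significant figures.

From %OS = 100·exp(−πζ/√(1−ζ²)), invert to get ζ = −ln(OS)/√(π² + ln²(OS)) with OS = 0.700.
−ln 0.700 = 0.3567, so ζ = 0.3567/√(π² + 0.1272) = 0.113.

ζ ≈ 0.113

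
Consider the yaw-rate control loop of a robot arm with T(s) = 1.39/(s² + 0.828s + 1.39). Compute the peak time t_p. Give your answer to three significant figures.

Comparing the denominator to s² + 2ζω_n s + ω_n²: ω_n = √1.39 = 1.18 rad/s, and 2ζω_n = 0.828 so ζ = 0.828/(2·1.18) = 0.351.
The damped frequency ω_d = ω_n√(1−ζ²) = 1.10 rad/s. Then t_p = π/ω_d = 2.85 s.

t_p ≈ 2.85 s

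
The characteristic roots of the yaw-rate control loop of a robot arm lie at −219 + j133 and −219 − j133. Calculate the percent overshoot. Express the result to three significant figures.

The poles are at −σ ± jω_d with σ = 219 and ω_d = 133, so ω_n = √(σ²+ω_d²) = 256 rad/s and ζ = σ/ω_n = 0.855.
%OS = 100 e^{−πζ/√(1−ζ²)} with ζ = 0.855 gives 0.567%.

%OS ≈ 0.567%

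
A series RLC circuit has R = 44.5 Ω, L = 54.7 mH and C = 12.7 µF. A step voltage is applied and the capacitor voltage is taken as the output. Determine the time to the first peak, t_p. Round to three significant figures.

For a series RLC circuit (capacitor voltage as output), ω_n = 1/√(LC) = 1/√(54.7 mH · 12.7 µF) = 1200 rad/s.
ζ = (R/2)·√(C/L) = (44.5/2)·√(12.7 µF/54.7 mH) = 0.339.
ω_d = 1200·√(1 − 0.339²) = 1130 rad/s. t_p = π/ω_d = 0.00278 s.

t_p ≈ 0.00278 s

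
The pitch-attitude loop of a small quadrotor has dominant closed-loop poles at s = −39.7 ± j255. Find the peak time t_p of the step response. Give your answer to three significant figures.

t_p = π/ω_d with ω_d = 255 (the imaginary part), so t_p = 0.0123 s.

t_p ≈ 0.0123 s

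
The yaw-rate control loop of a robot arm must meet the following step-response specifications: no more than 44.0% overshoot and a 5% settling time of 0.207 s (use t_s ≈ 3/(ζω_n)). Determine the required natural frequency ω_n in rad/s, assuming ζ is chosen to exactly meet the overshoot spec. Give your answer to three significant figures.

ζ = −ln(OS)/√(π² + (ln OS)²). With OS = 0.440, ln OS = −0.8210 and ζ = 0.8210/3.247 = 0.253.
Then ω_n = 3/(ζ t_s) = 3/(0.253 × 0.207) = 57.3 rad/s.

ω_n ≈ 57.3 rad/s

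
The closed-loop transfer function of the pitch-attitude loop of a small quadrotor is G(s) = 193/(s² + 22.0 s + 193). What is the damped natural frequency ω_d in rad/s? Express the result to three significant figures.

ω_n = √193 = 13.9 rad/s; ζ = 22.0/(2·13.9) = 0.792.
ω_d = ω_n√(1−ζ²) = 8.49 rad/s.

ω_d ≈ 8.49 rad/s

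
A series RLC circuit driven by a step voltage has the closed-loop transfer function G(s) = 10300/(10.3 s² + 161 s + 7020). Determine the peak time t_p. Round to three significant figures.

t_p ≈ 0.126 s

Dividing through by 10.3: denominator becomes s² + 15.63 s + 681.6.
So ω_n = √681.6 = 26.1 rad/s and ζ = 15.63/(2·26.1) = 0.299.
ω_d = ω_n√(1−ζ²) = 24.9 rad/s. t_p = π/ω_d = 0.126 s.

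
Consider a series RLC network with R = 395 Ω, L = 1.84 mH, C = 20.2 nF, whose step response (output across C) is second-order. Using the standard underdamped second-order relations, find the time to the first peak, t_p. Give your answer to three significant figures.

For a series RLC circuit (capacitor voltage as output), ω_n = 1/√(LC) = 1/√(1.84 mH · 20.2 nF) = 164000 rad/s.
ζ = (R/2)·√(C/L) = (395/2)·√(20.2 nF/1.84 mH) = 0.654.
ω_d = ω_n√(1−ζ²) = 124000 rad/s. t_p = π/ω_d = 0.0000253 s.

t_p ≈ 0.0000253 s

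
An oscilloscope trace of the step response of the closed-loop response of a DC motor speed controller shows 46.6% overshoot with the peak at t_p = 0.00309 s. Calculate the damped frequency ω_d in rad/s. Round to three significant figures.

t_p = π/ω_d, so ω_d = π/0.00309 = 1020 rad/s.

ω_d ≈ 1020 rad/s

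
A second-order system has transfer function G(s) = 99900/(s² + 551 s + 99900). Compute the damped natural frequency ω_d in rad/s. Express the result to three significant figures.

Matching coefficients with s² + 2ζω_n s + ω_n² gives ω_n² = 99900 ⇒ ω_n = 316 rad/s, and ζ = 551/(2ω_n) = 0.872.
ω_d = 316·√(1 − 0.872²) = 155 rad/s.

ω_d ≈ 155 rad/s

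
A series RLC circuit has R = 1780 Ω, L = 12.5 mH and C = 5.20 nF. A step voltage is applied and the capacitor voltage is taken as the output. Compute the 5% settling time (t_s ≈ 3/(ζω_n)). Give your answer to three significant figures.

For a series RLC circuit (capacitor voltage as output), ω_n = 1/√(LC) = 1/√(12.5 mH · 5.20 nF) = 124000 rad/s.
ζ = (R/2)·√(C/L) = (1780/2)·√(5.20 nF/12.5 mH) = 0.574.
t_s ≈ 3/(ζω_n) = 0.0000421 s.

t_s ≈ 0.0000421 s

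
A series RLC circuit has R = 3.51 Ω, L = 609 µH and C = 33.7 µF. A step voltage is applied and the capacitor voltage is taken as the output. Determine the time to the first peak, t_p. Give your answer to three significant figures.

t_p ≈ 0.000494 s

For a series RLC circuit (capacitor voltage as output), ω_n = 1/√(LC) = 1/√(609 µH · 33.7 µF) = 6980 rad/s.
ζ = (R/2)·√(C/L) = (3.51/2)·√(33.7 µF/609 µH) = 0.413.
ω_d = ω_n√(1−ζ²) = 6360 rad/s. t_p = π/ω_d = 0.000494 s.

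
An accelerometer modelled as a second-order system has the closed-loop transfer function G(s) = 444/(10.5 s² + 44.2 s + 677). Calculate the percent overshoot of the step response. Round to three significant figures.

Dividing through by 10.5: denominator becomes s² + 4.210 s + 64.48.
So ω_n = √64.48 = 8.03 rad/s and ζ = 4.210/(2·8.03) = 0.262.
Overshoot: exp(−π·0.262/√(1−0.262²)) = 0.426, i.e. 42.6%.

%OS ≈ 42.6%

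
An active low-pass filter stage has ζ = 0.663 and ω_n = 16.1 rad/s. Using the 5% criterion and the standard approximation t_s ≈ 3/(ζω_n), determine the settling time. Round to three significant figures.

t_s ≈ 0.281 s

t_s ≈ 3/(ζω_n) = 3/(0.663 × 16.1) = 0.281 s.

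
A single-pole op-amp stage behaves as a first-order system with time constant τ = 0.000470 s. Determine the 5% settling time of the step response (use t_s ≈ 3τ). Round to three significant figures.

t_s ≈ 3τ = 0.00141 s.

t_s ≈ 0.00141 s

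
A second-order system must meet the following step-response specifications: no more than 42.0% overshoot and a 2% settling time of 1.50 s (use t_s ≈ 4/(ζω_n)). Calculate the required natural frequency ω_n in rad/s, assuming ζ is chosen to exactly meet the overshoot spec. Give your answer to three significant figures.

ω_n ≈ 10.0 rad/s

ζ = −ln(OS)/√(π² + (ln OS)²). With OS = 0.420, ln OS = −0.8675 and ζ = 0.8675/3.259 = 0.266.
From t_s ≈ 4/(ζω_n): ω_n = 4/(ζ·t_s) = 4/(0.266·1.50) = 10.0 rad/s.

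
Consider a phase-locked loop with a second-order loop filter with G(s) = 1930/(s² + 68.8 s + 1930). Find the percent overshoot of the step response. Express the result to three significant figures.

%OS ≈ 1.92%

Matching coefficients with s² + 2ζω_n s + ω_n² gives ω_n² = 1930 ⇒ ω_n = 43.9 rad/s, and ζ = 68.8/(2ω_n) = 0.783.
%OS = 100 e^{−πζ/√(1−ζ²)} with ζ = 0.783 gives 1.92%.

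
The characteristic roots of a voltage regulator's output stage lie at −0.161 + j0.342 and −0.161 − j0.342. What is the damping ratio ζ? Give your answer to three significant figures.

ζ ≈ 0.426

The poles are at −σ ± jω_d with σ = 0.161 and ω_d = 0.342, so ω_n = √(σ²+ω_d²) = 0.378 rad/s and ζ = σ/ω_n = 0.426.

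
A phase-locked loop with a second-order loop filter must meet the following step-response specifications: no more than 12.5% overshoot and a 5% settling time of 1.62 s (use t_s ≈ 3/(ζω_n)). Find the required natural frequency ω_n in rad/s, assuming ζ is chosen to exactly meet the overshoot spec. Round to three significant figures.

ω_n ≈ 3.36 rad/s

Inverting the overshoot relation: ζ = |ln 0.125|/√(π² + ln²0.125) = 0.552.
Then ω_n = 3/(ζ t_s) = 3/(0.552 × 1.62) = 3.36 rad/s.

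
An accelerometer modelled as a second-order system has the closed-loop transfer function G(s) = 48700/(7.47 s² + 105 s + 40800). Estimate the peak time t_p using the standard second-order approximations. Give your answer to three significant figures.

t_p ≈ 0.0427 s

Dividing through by 7.47: denominator becomes s² + 14.06 s + 5462.
So ω_n = √5462 = 73.9 rad/s and ζ = 14.06/(2·73.9) = 0.0951.
The damped frequency ω_d = ω_n√(1−ζ²) = 73.6 rad/s. t_p = π/ω_d = 0.0427 s.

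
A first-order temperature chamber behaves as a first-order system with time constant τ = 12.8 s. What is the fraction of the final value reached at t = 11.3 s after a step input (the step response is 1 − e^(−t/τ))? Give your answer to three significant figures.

y/y_∞ ≈ 0.586

y(t)/y_∞ = 1 − e^(−t/τ) = 1 − e^(−11.3/12.8) = 1 − e^(−0.883) = 0.586.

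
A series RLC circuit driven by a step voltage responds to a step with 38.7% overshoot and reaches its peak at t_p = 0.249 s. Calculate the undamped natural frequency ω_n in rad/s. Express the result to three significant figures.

ω_n ≈ 13.2 rad/s

The overshoot fixes ζ = −ln(OS)/√(π²+ln²(OS)) = 0.289.
t_p = π/ω_d ⇒ ω_d = 12.6 rad/s; then ω_n = ω_d/√(1−ζ²) = 13.2 rad/s.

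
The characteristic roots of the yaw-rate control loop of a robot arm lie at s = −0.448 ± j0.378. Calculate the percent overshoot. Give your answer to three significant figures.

%OS ≈ 2.42%

With σ = 0.448, ω_d = 0.378: ω_n = √(σ²+ω_d²) = 0.586 rad/s, ζ = σ/ω_n = 0.764.
%OS = 100 e^{−πζ/√(1−ζ²)} with ζ = 0.764 gives 2.42%.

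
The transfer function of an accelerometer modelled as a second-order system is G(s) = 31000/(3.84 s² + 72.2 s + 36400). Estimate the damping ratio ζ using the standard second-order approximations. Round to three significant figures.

ζ ≈ 0.0966

Dividing through by 3.84: denominator becomes s² + 18.80 s + 9479.
So ω_n = √9479 = 97.4 rad/s and ζ = 18.80/(2·97.4) = 0.0966.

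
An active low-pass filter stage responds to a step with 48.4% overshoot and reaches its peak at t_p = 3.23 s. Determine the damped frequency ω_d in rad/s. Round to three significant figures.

t_p = π/ω_d, so ω_d = π/3.23 = 0.973 rad/s.

ω_d ≈ 0.973 rad/s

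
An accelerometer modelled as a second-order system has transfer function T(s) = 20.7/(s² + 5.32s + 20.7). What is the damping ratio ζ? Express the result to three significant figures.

ζ ≈ 0.585

Matching coefficients with s² + 2ζω_n s + ω_n² gives ω_n² = 20.7 ⇒ ω_n = 4.55 rad/s, and ζ = 5.32/(2ω_n) = 0.585.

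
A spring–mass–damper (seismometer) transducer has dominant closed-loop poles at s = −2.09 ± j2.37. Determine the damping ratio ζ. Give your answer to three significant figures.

|pole| = ω_n = √(2.09² + 2.37²) = 3.16 rad/s; ζ = cos θ = σ/ω_n = 0.661.

ζ ≈ 0.661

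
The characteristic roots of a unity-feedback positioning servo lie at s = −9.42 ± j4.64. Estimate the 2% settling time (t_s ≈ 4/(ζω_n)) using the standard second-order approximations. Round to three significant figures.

For poles at −σ ± jω_d, ζω_n = σ = 9.42, so t_s ≈ 4/σ = 0.425 s.

t_s ≈ 0.425 s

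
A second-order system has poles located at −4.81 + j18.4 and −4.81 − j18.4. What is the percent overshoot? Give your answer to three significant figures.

%OS ≈ 44.0%

The poles are at −σ ± jω_d with σ = 4.81 and ω_d = 18.4, so ω_n = √(σ²+ω_d²) = 19.0 rad/s and ζ = σ/ω_n = 0.253.
%OS = 100·exp(−πζ/√(1−ζ²)) = 44.0%.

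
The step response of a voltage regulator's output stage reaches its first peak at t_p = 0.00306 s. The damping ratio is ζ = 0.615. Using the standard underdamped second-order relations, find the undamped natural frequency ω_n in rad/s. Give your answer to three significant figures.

ω_n ≈ 1300 rad/s

Peak time t_p = π/ω_d, so ω_d = π/t_p = π/0.00306 = 1030 rad/s.
ω_n = ω_d/√(1−ζ²) = 1030/√0.622 = 1300 rad/s.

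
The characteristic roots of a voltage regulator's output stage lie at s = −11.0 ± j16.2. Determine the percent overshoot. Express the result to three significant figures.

The poles are at −σ ± jω_d with σ = 11.0 and ω_d = 16.2, so ω_n = √(σ²+ω_d²) = 19.6 rad/s and ζ = σ/ω_n = 0.562.
Overshoot: exp(−π·0.562/√(1−0.562²)) = 0.118, i.e. 11.8%.

%OS ≈ 11.8%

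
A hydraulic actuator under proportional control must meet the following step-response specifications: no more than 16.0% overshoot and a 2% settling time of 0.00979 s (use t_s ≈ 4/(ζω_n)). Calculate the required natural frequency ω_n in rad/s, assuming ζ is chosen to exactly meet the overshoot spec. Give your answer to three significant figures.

ω_n ≈ 811 rad/s

Inverting the overshoot relation: ζ = |ln 0.160|/√(π² + ln²0.160) = 0.504.
Then ω_n = 4/(ζ t_s) = 4/(0.504 × 0.00979) = 811 rad/s.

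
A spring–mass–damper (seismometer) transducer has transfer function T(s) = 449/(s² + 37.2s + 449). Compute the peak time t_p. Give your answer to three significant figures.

Matching coefficients with s² + 2ζω_n s + ω_n² gives ω_n² = 449 ⇒ ω_n = 21.2 rad/s, and ζ = 37.2/(2ω_n) = 0.878.
ω_d = 21.2·√(1 − 0.878²) = 10.2 rad/s. Then t_p = π/ω_d = 0.309 s.

t_p ≈ 0.309 s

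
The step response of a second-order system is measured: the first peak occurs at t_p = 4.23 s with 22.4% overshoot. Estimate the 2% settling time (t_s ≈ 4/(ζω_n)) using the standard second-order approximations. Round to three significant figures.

t_s ≈ 11.3 s

ζ from %OS: ζ = |ln 0.224|/√(π²+ln²0.224) = 0.430.
From t_p = π/ω_d, ω_d = π/4.23 = 0.743 rad/s, so ω_n = ω_d/√(1−ζ²) = 0.823 rad/s.
t_s ≈ 4/(ζω_n) = 4/(0.430·0.823) = 11.3 s.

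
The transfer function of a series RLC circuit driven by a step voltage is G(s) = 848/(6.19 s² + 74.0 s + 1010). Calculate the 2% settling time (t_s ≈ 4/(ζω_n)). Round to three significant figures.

t_s ≈ 0.669 s

Dividing through by 6.19: denominator becomes s² + 11.95 s + 163.2.
So ω_n = √163.2 = 12.8 rad/s and ζ = 11.95/(2·12.8) = 0.468.
t_s ≈ 4/(ζω_n) = 0.669 s.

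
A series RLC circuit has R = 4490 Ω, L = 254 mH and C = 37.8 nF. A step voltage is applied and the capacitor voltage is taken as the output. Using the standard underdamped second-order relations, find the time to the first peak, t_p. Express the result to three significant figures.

t_p ≈ 0.000616 s

For a series RLC circuit (capacitor voltage as output), ω_n = 1/√(LC) = 1/√(254 mH · 37.8 nF) = 10200 rad/s.
ζ = (R/2)·√(C/L) = (4490/2)·√(37.8 nF/254 mH) = 0.866.
ω_d = ω_n√(1−ζ²) = 5100 rad/s. t_p = π/ω_d = 0.000616 s.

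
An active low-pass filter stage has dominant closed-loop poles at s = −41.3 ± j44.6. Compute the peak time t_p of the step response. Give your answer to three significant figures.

t_p = π/ω_d with ω_d = 44.6 (the imaginary part), so t_p = 0.0704 s.

t_p ≈ 0.0704 s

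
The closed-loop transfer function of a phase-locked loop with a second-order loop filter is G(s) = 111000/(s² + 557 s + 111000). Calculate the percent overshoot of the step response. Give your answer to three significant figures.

%OS ≈ 0.836%

Matching coefficients with s² + 2ζω_n s + ω_n² gives ω_n² = 111000 ⇒ ω_n = 333 rad/s, and ζ = 557/(2ω_n) = 0.836.
%OS = 100 e^{−πζ/√(1−ζ²)} with ζ = 0.836 gives 0.836%.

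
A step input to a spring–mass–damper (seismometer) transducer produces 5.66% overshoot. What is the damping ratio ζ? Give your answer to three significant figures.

Inverting the overshoot relation: ζ = |ln 0.0566|/√(π² + ln²0.0566) = 0.675.

ζ ≈ 0.675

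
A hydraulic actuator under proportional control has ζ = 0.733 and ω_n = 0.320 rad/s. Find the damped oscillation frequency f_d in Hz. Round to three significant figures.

ω_d = ω_n√(1−ζ²) = 0.320·√0.463 = 0.218 rad/s.
f_d = ω_d/(2π) = 0.0346 Hz.

f_d ≈ 0.0346 Hz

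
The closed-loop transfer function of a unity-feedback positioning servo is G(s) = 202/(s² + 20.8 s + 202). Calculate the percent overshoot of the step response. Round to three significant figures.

%OS ≈ 3.43%

Matching coefficients with s² + 2ζω_n s + ω_n² gives ω_n² = 202 ⇒ ω_n = 14.2 rad/s, and ζ = 20.8/(2ω_n) = 0.732.
%OS = 100 e^{−πζ/√(1−ζ²)} with ζ = 0.732 gives 3.43%.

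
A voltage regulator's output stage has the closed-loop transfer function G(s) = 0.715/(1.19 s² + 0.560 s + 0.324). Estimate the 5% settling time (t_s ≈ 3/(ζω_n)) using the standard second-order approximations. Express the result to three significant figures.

Dividing through by 1.19: denominator becomes s² + 0.4706 s + 0.2723.
So ω_n = √0.2723 = 0.522 rad/s and ζ = 0.4706/(2·0.522) = 0.451.
t_s ≈ 3/(ζω_n) = 12.7 s.

t_s ≈ 12.7 s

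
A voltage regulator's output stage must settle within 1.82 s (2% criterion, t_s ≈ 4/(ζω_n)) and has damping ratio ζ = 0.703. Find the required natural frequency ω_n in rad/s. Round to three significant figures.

ω_n ≈ 3.13 rad/s

Rearranging t_s ≈ 4/(ζω_n) gives ω_n = 4/(ζ·t_s) = 4/(0.703 × 1.82) = 3.13 rad/s.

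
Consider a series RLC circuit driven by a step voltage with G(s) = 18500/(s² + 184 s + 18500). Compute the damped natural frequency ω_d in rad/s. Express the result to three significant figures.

Matching coefficients with s² + 2ζω_n s + ω_n² gives ω_n² = 18500 ⇒ ω_n = 136 rad/s, and ζ = 184/(2ω_n) = 0.676.
ω_d = ω_n√(1−ζ²) = 100 rad/s.

ω_d ≈ 100 rad/s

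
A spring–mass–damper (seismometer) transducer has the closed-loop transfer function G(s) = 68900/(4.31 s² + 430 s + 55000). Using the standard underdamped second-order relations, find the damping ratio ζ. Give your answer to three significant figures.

Dividing through by 4.31: denominator becomes s² + 99.77 s + 12760.
So ω_n = √12760 = 113 rad/s and ζ = 99.77/(2·113) = 0.442.

ζ ≈ 0.442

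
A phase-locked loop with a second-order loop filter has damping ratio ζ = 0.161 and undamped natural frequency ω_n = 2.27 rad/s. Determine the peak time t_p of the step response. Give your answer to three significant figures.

t_p ≈ 1.40 s

The damped frequency is ω_d = ω_n√(1−ζ²) = 2.27·√(1−0.0259) = 2.24 rad/s.
Peak time t_p = π/ω_d = π/2.24 = 1.40 s.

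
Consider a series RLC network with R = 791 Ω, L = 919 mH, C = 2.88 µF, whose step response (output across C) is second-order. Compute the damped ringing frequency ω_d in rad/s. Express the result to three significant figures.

For a series RLC circuit (capacitor voltage as output), ω_n = 1/√(LC) = 1/√(919 mH · 2.88 µF) = 615 rad/s.
ζ = (R/2)·√(C/L) = (791/2)·√(2.88 µF/919 mH) = 0.700.
ω_d = 615·√(1 − 0.700²) = 439 rad/s.

ω_d ≈ 439 rad/s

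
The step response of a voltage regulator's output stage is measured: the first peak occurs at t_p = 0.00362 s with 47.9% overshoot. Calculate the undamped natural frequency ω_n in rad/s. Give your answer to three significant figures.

ζ from %OS: ζ = |ln 0.479|/√(π²+ln²0.479) = 0.228.
t_p = π/ω_d ⇒ ω_d = 868 rad/s; then ω_n = ω_d/√(1−ζ²) = 891 rad/s.

ω_n ≈ 891 rad/s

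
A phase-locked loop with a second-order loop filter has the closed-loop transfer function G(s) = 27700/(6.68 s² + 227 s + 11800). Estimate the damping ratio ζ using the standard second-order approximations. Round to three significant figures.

Dividing through by 6.68: denominator becomes s² + 33.98 s + 1766.
So ω_n = √1766 = 42.0 rad/s and ζ = 33.98/(2·42.0) = 0.404.

ζ ≈ 0.404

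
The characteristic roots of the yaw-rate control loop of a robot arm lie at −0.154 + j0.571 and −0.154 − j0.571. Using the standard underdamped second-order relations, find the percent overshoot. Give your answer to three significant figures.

%OS ≈ 42.9%

|pole| = ω_n = √(0.154² + 0.571²) = 0.591 rad/s; ζ = cos θ = σ/ω_n = 0.260.
%OS = 100·exp(−πζ/√(1−ζ²)) = 42.9%.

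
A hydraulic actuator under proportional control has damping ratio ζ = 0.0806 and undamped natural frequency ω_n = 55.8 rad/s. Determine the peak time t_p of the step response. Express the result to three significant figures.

t_p ≈ 0.0565 s

The damped frequency is ω_d = ω_n√(1−ζ²) = 55.8·√(1−0.00650) = 55.6 rad/s.
Peak time t_p = π/ω_d = π/55.6 = 0.0565 s.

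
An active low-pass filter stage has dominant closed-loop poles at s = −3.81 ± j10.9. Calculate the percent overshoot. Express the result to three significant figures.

The poles are at −σ ± jω_d with σ = 3.81 and ω_d = 10.9, so ω_n = √(σ²+ω_d²) = 11.5 rad/s and ζ = σ/ω_n = 0.330.
Overshoot: exp(−π·0.330/√(1−0.330²)) = 0.333, i.e. 33.3%.

%OS ≈ 33.3%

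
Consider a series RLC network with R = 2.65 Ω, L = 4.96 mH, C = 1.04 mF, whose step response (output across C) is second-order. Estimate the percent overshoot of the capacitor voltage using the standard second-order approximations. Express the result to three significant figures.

%OS ≈ 9.09%

For a series RLC circuit (capacitor voltage as output), ω_n = 1/√(LC) = 1/√(4.96 mH · 1.04 mF) = 440 rad/s.
ζ = (R/2)·√(C/L) = (2.65/2)·√(1.04 mF/4.96 mH) = 0.607.
%OS = 100·exp(−πζ/√(1−ζ²)) = 9.09%.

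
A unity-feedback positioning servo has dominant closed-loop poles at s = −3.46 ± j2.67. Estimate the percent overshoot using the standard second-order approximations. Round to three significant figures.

The poles are at −σ ± jω_d with σ = 3.46 and ω_d = 2.67, so ω_n = √(σ²+ω_d²) = 4.37 rad/s and ζ = σ/ω_n = 0.792.
%OS = 100 e^{−πζ/√(1−ζ²)} with ζ = 0.792 gives 1.71%.

%OS ≈ 1.71%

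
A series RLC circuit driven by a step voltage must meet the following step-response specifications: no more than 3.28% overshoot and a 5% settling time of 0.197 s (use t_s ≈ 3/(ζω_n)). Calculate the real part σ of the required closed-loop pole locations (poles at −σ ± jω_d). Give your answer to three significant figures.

σ ≈ 15.2

The settling-time spec alone fixes σ = ζω_n = 3/t_s = 3/0.197 = 15.2.
(Overshoot then fixes ζ = 0.736 and hence ω_d = σ·√(1−ζ²)/ζ = 14.0 rad/s.)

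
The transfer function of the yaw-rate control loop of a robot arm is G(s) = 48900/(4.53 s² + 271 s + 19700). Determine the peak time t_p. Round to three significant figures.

t_p ≈ 0.0535 s

Dividing through by 4.53: denominator becomes s² + 59.82 s + 4349.
So ω_n = √4349 = 65.9 rad/s and ζ = 59.82/(2·65.9) = 0.454.
The damped frequency ω_d = ω_n√(1−ζ²) = 58.8 rad/s. t_p = π/ω_d = 0.0535 s.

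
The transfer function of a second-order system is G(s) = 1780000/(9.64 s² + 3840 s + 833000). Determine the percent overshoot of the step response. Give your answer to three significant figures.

Dividing through by 9.64: denominator becomes s² + 398.3 s + 86410.
So ω_n = √86410 = 294 rad/s and ζ = 398.3/(2·294) = 0.678.
%OS = 100 e^{−πζ/√(1−ζ²)} with ζ = 0.678 gives 5.53%.

%OS ≈ 5.53%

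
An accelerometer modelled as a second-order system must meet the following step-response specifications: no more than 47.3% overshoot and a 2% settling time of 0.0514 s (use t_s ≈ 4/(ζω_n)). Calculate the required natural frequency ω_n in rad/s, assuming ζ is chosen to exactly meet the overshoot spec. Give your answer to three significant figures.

ω_n ≈ 336 rad/s

ζ = −ln(OS)/√(π² + (ln OS)²). With OS = 0.473, ln OS = −0.7487 and ζ = 0.7487/3.230 = 0.232.
Then ω_n = 4/(ζ t_s) = 4/(0.232 × 0.0514) = 336 rad/s.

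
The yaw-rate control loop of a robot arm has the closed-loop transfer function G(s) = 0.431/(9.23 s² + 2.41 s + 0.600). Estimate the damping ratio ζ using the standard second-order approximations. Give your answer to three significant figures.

Dividing through by 9.23: denominator becomes s² + 0.2611 s + 0.06501.
So ω_n = √0.06501 = 0.255 rad/s and ζ = 0.2611/(2·0.255) = 0.512.

ζ ≈ 0.512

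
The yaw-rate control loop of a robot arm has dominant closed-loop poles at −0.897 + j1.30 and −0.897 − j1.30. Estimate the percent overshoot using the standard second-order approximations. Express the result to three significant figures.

%OS ≈ 11.4%

|pole| = ω_n = √(0.897² + 1.30²) = 1.58 rad/s; ζ = cos θ = σ/ω_n = 0.568.
%OS = 100·exp(−πζ/√(1−ζ²)) = 11.4%.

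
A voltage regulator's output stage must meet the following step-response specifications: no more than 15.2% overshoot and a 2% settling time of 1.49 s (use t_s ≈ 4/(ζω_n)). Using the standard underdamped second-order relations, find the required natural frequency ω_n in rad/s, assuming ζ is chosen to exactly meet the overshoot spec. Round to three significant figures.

ω_n ≈ 5.22 rad/s

Inverting the overshoot relation: ζ = |ln 0.152|/√(π² + ln²0.152) = 0.514.
Then ω_n = 4/(ζ t_s) = 4/(0.514 × 1.49) = 5.22 rad/s.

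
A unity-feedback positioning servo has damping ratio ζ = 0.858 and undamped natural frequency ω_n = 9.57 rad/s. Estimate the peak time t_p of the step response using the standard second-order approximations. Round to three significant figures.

t_p ≈ 0.639 s

The damped frequency is ω_d = ω_n√(1−ζ²) = 9.57·√(1−0.736) = 4.92 rad/s.
Peak time t_p = π/ω_d = π/4.92 = 0.639 s.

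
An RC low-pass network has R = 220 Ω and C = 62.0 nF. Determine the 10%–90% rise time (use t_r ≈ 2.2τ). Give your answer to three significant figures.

τ = RC = 220 × 62.0 nF = 0.0000136 s.
t_r ≈ 2.2τ = 0.0000300 s.

t_r ≈ 0.0000300 s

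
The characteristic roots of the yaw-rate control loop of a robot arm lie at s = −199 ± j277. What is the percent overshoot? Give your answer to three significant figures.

%OS ≈ 10.5%

With σ = 199, ω_d = 277: ω_n = √(σ²+ω_d²) = 341 rad/s, ζ = σ/ω_n = 0.583.
Overshoot: exp(−π·0.583/√(1−0.583²)) = 0.105, i.e. 10.5%.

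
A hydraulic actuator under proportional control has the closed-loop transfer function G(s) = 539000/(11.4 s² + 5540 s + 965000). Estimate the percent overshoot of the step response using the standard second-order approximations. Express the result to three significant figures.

Dividing through by 11.4: denominator becomes s² + 486.0 s + 84650.
So ω_n = √84650 = 291 rad/s and ζ = 486.0/(2·291) = 0.835.
%OS = 100 e^{−πζ/√(1−ζ²)} with ζ = 0.835 gives 0.848%.

%OS ≈ 0.848%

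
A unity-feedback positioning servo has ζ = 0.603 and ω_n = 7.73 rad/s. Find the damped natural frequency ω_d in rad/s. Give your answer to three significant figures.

ω_d = ω_n√(1−ζ²) = 7.73·√0.636 = 6.17 rad/s.

ω_d ≈ 6.17 rad/s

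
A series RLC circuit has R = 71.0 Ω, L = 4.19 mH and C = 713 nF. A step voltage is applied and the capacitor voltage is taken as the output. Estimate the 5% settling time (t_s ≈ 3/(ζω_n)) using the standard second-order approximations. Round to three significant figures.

t_s ≈ 0.000354 s

For a series RLC circuit (capacitor voltage as output), ω_n = 1/√(LC) = 1/√(4.19 mH · 713 nF) = 18300 rad/s.
ζ = (R/2)·√(C/L) = (71.0/2)·√(713 nF/4.19 mH) = 0.463.
t_s ≈ 3/(ζω_n) = 0.000354 s.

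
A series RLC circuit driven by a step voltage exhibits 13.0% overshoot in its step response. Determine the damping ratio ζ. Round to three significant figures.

ζ ≈ 0.545

From %OS = 100·exp(−πζ/√(1−ζ²)), invert to get ζ = −ln(OS)/√(π² + ln²(OS)) with OS = 0.130.
−ln 0.130 = 2.040, so ζ = 2.040/√(π² + 4.163) = 0.545.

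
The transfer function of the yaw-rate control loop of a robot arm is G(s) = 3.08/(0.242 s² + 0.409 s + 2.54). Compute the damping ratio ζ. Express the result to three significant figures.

Dividing through by 0.242: denominator becomes s² + 1.690 s + 10.50.
So ω_n = √10.50 = 3.24 rad/s and ζ = 1.690/(2·3.24) = 0.261.

ζ ≈ 0.261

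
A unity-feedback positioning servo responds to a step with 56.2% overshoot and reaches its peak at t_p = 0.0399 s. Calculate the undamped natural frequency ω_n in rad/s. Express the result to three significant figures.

From the overshoot, ζ = −ln(OS)/√(π²+ln²(OS)) = 0.180.
From t_p = π/ω_d, ω_d = π/0.0399 = 78.7 rad/s, so ω_n = ω_d/√(1−ζ²) = 80.1 rad/s.

ω_n ≈ 80.1 rad/s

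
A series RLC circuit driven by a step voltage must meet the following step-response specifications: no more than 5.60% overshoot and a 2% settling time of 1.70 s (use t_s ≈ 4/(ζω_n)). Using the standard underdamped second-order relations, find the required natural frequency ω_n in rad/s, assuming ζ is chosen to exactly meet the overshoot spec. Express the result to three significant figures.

ω_n ≈ 3.48 rad/s

Inverting the overshoot relation: ζ = |ln 0.0560|/√(π² + ln²0.0560) = 0.676.
From t_s ≈ 4/(ζω_n): ω_n = 4/(ζ·t_s) = 4/(0.676·1.70) = 3.48 rad/s.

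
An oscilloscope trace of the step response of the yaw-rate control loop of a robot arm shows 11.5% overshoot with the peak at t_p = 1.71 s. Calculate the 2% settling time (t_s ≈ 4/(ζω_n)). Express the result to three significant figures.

t_s ≈ 3.16 s

ζ from %OS: ζ = |ln 0.115|/√(π²+ln²0.115) = 0.567.
From t_p = π/ω_d, ω_d = π/1.71 = 1.84 rad/s, so ω_n = ω_d/√(1−ζ²) = 2.23 rad/s.
t_s ≈ 4/(ζω_n) = 4/(0.567·2.23) = 3.16 s.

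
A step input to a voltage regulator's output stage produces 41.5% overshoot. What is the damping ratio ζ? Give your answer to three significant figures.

ζ ≈ 0.270

Inverting the overshoot relation: ζ = |ln 0.415|/√(π² + ln²0.415) = 0.270.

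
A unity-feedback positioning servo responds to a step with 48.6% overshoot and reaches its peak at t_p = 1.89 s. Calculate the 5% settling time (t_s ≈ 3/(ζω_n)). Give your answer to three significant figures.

t_s ≈ 7.86 s

The overshoot fixes ζ = −ln(OS)/√(π²+ln²(OS)) = 0.224.
From t_p = π/ω_d, ω_d = π/1.89 = 1.66 rad/s, so ω_n = ω_d/√(1−ζ²) = 1.71 rad/s.
t_s ≈ 3/(ζω_n) = 3/(0.224·1.71) = 7.86 s.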